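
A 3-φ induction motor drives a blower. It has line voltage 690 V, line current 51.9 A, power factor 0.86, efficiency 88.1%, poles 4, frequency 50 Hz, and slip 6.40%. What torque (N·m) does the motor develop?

320 N·m

P_in = √3·V·I·cosφ = 1.732 × 690 × 51.9 × 0.86 = 53341 W
P_out = η·P_in = 0.881 × 53341 = 46993 W
n_s = 120×50/4 = 1500 rpm; n = 1500×(1−0.064) = 1404 rpm
ω = 2π×1404/60 = 147 rad/s
τ = P_out/ω = 46993/147 = 320 N·m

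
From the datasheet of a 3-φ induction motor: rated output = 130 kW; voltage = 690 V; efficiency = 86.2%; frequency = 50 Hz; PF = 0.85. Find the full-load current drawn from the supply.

148 A

P_out = 130 kW = 130000 W
P_in = P_out / η = 130000 / 0.862 = 150812 W
I_L = P_in / (√3·V_L·cosφ) = 150812 / (1.732 × 690 × 0.85) = 148 A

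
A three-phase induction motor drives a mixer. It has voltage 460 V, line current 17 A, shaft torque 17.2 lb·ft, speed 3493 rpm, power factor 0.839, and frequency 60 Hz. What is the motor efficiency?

τ = 17.2 lb·ft × 1.356 = 23.32 N·m
ω = 2π × 3493/60 = 365.8 rad/s; P_out = τω = 23.32 × 365.8 = 8530 W
P_in = √3·V_L·I_L·cosφ = 1.732 × 460 × 17 × 0.839 = 11364 W
η = P_out / P_in = 8530 / 11364 = 0.751 = 75.1%

75.1 %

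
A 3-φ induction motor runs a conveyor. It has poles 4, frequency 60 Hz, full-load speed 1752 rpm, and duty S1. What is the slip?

2.67 %

n_s = 120f/p = 120×60/4 = 1800 rpm
s = (n_s − n)/n_s = (1800 − 1752)/1800 = 0.0267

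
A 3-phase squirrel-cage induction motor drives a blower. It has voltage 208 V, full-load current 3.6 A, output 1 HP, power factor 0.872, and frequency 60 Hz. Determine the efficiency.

66.0 %

P_out = 1 × 746 = 746 W
P_in = √3·V_L·I_L·cosφ = 1.732 × 208 × 3.6 × 0.872 = 1131 W
η = P_out / P_in = 746 / 1131 = 0.660 = 66.0%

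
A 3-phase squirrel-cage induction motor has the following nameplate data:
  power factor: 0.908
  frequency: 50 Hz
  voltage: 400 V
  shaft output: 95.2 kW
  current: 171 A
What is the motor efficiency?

88.5 %

P_out = 95.2 kW = 95200 W
P_in = √3·V_L·I_L·cosφ = 1.732 × 400 × 171 × 0.908 = 107570 W
η = P_out / P_in = 95200 / 107570 = 0.885 = 88.5%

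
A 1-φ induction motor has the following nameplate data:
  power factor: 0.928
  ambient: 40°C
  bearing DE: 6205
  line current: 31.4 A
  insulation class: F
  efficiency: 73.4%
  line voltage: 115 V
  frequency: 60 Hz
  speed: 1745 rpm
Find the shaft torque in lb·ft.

9.93 lb·ft

P_in = V·I·cosφ = 115 × 31.4 × 0.928 = 3351 W
P_out = η·P_in = 0.734 × 3351 = 2460 W
n = 1745 rpm
ω = 2π×1745/60 = 182.7 rad/s
τ = P_out/ω = 2460/182.7 = 13.46 N·m
In lb·ft: 13.46/1.356 = 9.93 lb·ft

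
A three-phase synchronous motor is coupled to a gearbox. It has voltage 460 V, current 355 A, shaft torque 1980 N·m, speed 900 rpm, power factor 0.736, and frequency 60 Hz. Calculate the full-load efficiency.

ω = 2π × 900/60 = 94.25 rad/s; P_out = τω = 1980 × 94.25 = 186615 W
P_in = √3·V_L·I_L·cosφ = 1.732 × 460 × 355 × 0.736 = 208167 W
η = P_out / P_in = 186615 / 208167 = 0.896 = 89.6%

89.6 %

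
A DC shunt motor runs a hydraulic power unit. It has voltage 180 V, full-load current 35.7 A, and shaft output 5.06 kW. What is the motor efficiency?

78.7 %

P_out = 5.06 kW = 5060 W
P_in = V·I = 180 × 35.7 = 6426 W
η = P_out / P_in = 5060 / 6426 = 0.787 = 78.7%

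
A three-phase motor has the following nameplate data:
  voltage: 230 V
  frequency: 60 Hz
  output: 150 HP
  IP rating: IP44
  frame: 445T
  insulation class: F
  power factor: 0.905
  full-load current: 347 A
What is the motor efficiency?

P_out = 150 × 746 = 111900 W
P_in = √3·V_L·I_L·cosφ = 1.732 × 230 × 347 × 0.905 = 125099 W
η = P_out / P_in = 111900 / 125099 = 0.894 = 89.4%

89.4 %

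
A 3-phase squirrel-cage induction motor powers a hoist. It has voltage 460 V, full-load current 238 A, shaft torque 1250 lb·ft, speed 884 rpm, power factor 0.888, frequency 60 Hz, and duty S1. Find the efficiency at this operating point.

τ = 1250 lb·ft × 1.356 = 1695 N·m
ω = 2π × 884/60 = 92.57 rad/s; P_out = τω = 1695 × 92.57 = 156906 W
P_in = √3·V_L·I_L·cosφ = 1.732 × 460 × 238 × 0.888 = 168382 W
η = P_out / P_in = 156906 / 168382 = 0.932 = 93.2%

93.2 %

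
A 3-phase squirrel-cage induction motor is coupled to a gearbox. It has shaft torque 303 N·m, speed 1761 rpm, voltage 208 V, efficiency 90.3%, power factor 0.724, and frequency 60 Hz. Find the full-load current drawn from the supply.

ω = 2π×1761/60 = 184.4 rad/s; P_out = τω = 303 × 184.4 = 55873 W
P_in = P_out / η = 55873 / 0.903 = 61875 W
I_L = P_in / (√3·V_L·cosφ) = 61875 / (1.732 × 208 × 0.724) = 237 A

237 A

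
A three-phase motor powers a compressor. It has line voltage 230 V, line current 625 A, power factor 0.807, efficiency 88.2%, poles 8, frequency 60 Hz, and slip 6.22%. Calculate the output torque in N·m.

2010 N·m

P_in = √3·V·I·cosφ = 1.732 × 230 × 625 × 0.807 = 200923 W
P_out = η·P_in = 0.882 × 200923 = 177214 W
n_s = 120×60/8 = 900 rpm; n = 900×(1−0.0622) = 844 rpm
ω = 2π×844/60 = 88.38 rad/s
τ = P_out/ω = 177214/88.38 = 2010 N·m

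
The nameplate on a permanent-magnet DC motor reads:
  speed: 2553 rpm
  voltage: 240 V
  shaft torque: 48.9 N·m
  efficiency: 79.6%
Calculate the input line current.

ω = 2π×2553/60 = 267.3 rad/s; P_out = τω = 48.9 × 267.3 = 13071 W
P_in = P_out / η = 13071 / 0.796 = 16421 W
I = P_in / V = 16421 / 240 = 68.4 A

68.4 A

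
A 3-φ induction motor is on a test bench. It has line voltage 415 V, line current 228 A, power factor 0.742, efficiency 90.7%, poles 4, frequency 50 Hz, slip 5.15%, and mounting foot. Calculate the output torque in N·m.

P_in = √3·V·I·cosφ = 1.732 × 415 × 228 × 0.742 = 121600 W
P_out = η·P_in = 0.907 × 121600 = 110291 W
n_s = 120×50/4 = 1500 rpm; n = 1500×(1−0.0515) = 1423 rpm
ω = 2π×1423/60 = 149 rad/s
τ = P_out/ω = 110291/149 = 740 N·m

740 N·m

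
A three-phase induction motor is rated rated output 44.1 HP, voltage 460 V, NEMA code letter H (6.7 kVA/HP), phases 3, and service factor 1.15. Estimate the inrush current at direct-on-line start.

371 A

S_LR = 6.7 × 44.1 = 295.47 kVA
I_LR = S_LR/(√3·V_L) = 295470/(1.732×460) = 371 A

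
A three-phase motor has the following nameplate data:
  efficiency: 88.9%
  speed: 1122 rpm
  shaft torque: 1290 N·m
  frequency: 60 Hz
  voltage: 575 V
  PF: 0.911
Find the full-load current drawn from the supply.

ω = 2π×1122/60 = 117.5 rad/s; P_out = τω = 1290 × 117.5 = 151575 W
P_in = P_out / η = 151575 / 0.889 = 170501 W
I_L = P_in / (√3·V_L·cosφ) = 170501 / (1.732 × 575 × 0.911) = 188 A

188 A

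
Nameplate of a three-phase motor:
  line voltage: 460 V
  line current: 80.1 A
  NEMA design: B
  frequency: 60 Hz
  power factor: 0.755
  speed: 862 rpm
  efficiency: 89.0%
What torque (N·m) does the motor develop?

475 N·m

P_in = √3·V·I·cosφ = 1.732 × 460 × 80.1 × 0.755 = 48182 W
P_out = η·P_in = 0.89 × 48182 = 42882 W
n = 862 rpm
ω = 2π×862/60 = 90.27 rad/s
τ = P_out/ω = 42882/90.27 = 475 N·m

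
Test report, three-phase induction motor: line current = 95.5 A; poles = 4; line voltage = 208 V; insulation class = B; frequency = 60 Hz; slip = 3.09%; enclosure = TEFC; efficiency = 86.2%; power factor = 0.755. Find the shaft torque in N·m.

123 N·m

P_in = √3·V·I·cosφ = 1.732 × 208 × 95.5 × 0.755 = 25975 W
P_out = η·P_in = 0.862 × 25975 = 22390 W
n_s = 120×60/4 = 1800 rpm; n = 1800×(1−0.0309) = 1744 rpm
ω = 2π×1744/60 = 182.6 rad/s
τ = P_out/ω = 22390/182.6 = 123 N·m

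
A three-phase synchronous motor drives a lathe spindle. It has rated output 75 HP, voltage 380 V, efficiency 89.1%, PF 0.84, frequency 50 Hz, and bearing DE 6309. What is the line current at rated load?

P_out = 75 × 746 = 55950 W
P_in = P_out / η = 55950 / 0.891 = 62795 W
I_L = P_in / (√3·V_L·cosφ) = 62795 / (1.732 × 380 × 0.84) = 114 A

114 A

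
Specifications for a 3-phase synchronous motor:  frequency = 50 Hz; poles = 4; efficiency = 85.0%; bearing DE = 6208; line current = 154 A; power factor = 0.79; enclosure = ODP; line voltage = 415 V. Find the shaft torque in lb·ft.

P_in = √3·V·I·cosφ = 1.732 × 415 × 154 × 0.79 = 87447 W
P_out = η·P_in = 0.85 × 87447 = 74330 W
n = n_s = 120×50/4 = 1500 rpm (synchronous)
ω = 2π×1500/60 = 157.1 rad/s
τ = P_out/ω = 74330/157.1 = 473.1 N·m
In lb·ft: 473.1/1.356 = 349 lb·ft

349 lb·ft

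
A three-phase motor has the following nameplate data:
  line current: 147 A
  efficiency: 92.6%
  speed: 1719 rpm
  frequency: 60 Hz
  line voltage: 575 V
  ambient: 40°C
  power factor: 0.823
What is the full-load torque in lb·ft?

457 lb·ft

P_in = √3·V·I·cosφ = 1.732 × 575 × 147 × 0.823 = 120485 W
P_out = η·P_in = 0.926 × 120485 = 111569 W
n = 1719 rpm
ω = 2π×1719/60 = 180 rad/s
τ = P_out/ω = 111569/180 = 619.8 N·m
In lb·ft: 619.8/1.356 = 457 lb·ft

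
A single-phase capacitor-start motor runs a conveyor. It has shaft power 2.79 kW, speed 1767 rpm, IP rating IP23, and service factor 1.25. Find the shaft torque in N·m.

15.1 N·m

ω = 2π × 1767/60 = 185 rad/s
τ = P/ω = 2790/185 = 15.1 N·m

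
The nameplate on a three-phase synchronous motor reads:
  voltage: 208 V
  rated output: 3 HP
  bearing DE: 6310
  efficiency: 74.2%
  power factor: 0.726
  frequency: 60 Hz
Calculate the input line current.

P_out = 3 × 746 = 2238 W
P_in = P_out / η = 2238 / 0.742 = 3016 W
I_L = P_in / (√3·V_L·cosφ) = 3016 / (1.732 × 208 × 0.726) = 11.5 A

11.5 A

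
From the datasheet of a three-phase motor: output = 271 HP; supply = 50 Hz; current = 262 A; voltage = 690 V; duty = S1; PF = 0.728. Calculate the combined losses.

25.8 kW

P_in = √3·V·I·cosφ = 1.732×690×262×0.728 = 227945 W
P_out = 271×746 = 202166 W
Losses = P_in − P_out = 227945 − 202166 = 25779 W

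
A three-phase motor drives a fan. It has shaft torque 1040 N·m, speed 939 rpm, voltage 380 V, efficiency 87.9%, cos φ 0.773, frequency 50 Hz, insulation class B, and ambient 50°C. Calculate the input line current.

ω = 2π×939/60 = 98.33 rad/s; P_out = τω = 1040 × 98.33 = 102263 W
P_in = P_out / η = 102263 / 0.879 = 116340 W
I_L = P_in / (√3·V_L·cosφ) = 116340 / (1.732 × 380 × 0.773) = 229 A

229 A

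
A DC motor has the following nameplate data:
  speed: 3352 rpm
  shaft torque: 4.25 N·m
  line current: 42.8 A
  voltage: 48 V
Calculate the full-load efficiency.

72.6 %

ω = 2π × 3352/60 = 351 rad/s; P_out = τω = 4.25 × 351 = 1492 W
P_in = V·I = 48 × 42.8 = 2054 W
η = P_out / P_in = 1492 / 2054 = 0.726 = 72.6%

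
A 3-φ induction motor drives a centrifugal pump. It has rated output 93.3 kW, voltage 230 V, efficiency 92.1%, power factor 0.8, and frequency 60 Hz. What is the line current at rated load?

P_out = 93.3 kW = 93300 W
P_in = P_out / η = 93300 / 0.921 = 101303 W
I_L = P_in / (√3·V_L·cosφ) = 101303 / (1.732 × 230 × 0.8) = 318 A

318 A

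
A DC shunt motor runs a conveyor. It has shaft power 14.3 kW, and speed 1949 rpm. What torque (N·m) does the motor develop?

70.1 N·m

ω = 2π × 1949/60 = 204.1 rad/s
τ = P/ω = 14300/204.1 = 70.1 N·m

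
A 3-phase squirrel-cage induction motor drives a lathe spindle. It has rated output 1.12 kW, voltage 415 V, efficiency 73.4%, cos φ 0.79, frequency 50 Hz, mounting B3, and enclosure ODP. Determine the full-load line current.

2.69 A

P_out = 1.12 kW = 1120 W
P_in = P_out / η = 1120 / 0.734 = 1526 W
I_L = P_in / (√3·V_L·cosφ) = 1526 / (1.732 × 415 × 0.79) = 2.69 A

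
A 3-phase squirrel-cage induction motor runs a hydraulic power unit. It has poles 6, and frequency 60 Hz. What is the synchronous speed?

n_s = 120f/p = 120×60/6 = 1200 rpm

1200 rpm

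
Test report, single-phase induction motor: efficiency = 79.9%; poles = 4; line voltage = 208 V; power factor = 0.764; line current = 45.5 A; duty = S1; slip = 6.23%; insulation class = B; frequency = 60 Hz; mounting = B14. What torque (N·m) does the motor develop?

P_in = V·I·cosφ = 208 × 45.5 × 0.764 = 7230 W
P_out = η·P_in = 0.799 × 7230 = 5777 W
n_s = 120×60/4 = 1800 rpm; n = 1800×(1−0.0623) = 1688 rpm
ω = 2π×1688/60 = 176.8 rad/s
τ = P_out/ω = 5777/176.8 = 32.7 N·m

32.7 N·m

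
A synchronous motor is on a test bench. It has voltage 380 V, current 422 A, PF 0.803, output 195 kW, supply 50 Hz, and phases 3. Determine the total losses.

28 kW

P_in = √3·V·I·cosφ = 1.732×380×422×0.803 = 223028 W
P_out = 195000 W
Losses = P_in − P_out = 223028 − 195000 = 28028 W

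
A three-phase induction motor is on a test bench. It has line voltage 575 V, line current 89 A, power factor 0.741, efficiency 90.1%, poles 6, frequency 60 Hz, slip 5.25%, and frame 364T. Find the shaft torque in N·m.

497 N·m

P_in = √3·V·I·cosφ = 1.732 × 575 × 89 × 0.741 = 65679 W
P_out = η·P_in = 0.901 × 65679 = 59177 W
n_s = 120×60/6 = 1200 rpm; n = 1200×(1−0.0525) = 1137 rpm
ω = 2π×1137/60 = 119.1 rad/s
τ = P_out/ω = 59177/119.1 = 497 N·m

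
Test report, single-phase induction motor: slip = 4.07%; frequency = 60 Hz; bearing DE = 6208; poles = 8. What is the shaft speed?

n_s = 120f/p = 120×60/8 = 900 rpm
n = n_s(1 − s) = 900 × (1 − 0.0407) = 863 rpm

863 rpm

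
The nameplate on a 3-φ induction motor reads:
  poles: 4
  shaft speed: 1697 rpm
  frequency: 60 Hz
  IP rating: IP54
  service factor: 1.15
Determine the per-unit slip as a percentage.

5.72 %

n_s = 120f/p = 120×60/4 = 1800 rpm
s = (n_s − n)/n_s = (1800 − 1697)/1800 = 0.0572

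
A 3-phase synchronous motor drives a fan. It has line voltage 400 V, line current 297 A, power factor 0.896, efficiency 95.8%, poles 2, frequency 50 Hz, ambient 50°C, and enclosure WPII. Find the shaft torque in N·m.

562 N·m

P_in = √3·V·I·cosφ = 1.732 × 400 × 297 × 0.896 = 184362 W
P_out = η·P_in = 0.958 × 184362 = 176619 W
n = n_s = 120×50/2 = 3000 rpm (synchronous)
ω = 2π×3000/60 = 314.2 rad/s
τ = P_out/ω = 176619/314.2 = 562 N·m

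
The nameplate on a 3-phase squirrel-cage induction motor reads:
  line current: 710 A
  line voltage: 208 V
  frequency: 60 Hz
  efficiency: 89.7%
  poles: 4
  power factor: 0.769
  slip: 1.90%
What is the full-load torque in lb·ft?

704 lb·ft

P_in = √3·V·I·cosφ = 1.732 × 208 × 710 × 0.769 = 196696 W
P_out = η·P_in = 0.897 × 196696 = 176436 W
n_s = 120×60/4 = 1800 rpm; n = 1800×(1−0.019) = 1766 rpm
ω = 2π×1766/60 = 184.9 rad/s
τ = P_out/ω = 176436/184.9 = 954.2 N·m
In lb·ft: 954.2/1.356 = 704 lb·ft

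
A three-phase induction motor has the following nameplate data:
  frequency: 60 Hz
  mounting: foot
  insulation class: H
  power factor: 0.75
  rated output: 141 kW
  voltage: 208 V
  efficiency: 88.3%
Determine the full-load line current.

P_out = 141 kW = 141000 W
P_in = P_out / η = 141000 / 0.883 = 159683 W
I_L = P_in / (√3·V_L·cosφ) = 159683 / (1.732 × 208 × 0.75) = 591 A

591 A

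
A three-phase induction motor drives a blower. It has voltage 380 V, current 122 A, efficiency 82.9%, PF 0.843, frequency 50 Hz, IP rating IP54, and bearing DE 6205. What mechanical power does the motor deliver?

56.1 kW

P_in = √3·V·I·cosφ = 1.732 × 380 × 122 × 0.843 = 67689 W
P_out = η·P_in = 0.829 × 67689 = 56114 W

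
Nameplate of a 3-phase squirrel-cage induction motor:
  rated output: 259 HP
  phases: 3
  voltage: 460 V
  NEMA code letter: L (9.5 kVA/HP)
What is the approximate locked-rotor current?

S_LR = 9.5 × 259 = 2460.5 kVA
I_LR = S_LR/(√3·V_L) = 2460500/(1.732×460) = 3090 A

3090 A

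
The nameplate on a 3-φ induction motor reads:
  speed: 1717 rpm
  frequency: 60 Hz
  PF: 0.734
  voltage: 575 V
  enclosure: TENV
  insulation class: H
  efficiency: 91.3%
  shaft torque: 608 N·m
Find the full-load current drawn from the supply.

ω = 2π×1717/60 = 179.8 rad/s; P_out = τω = 608 × 179.8 = 109318 W
P_in = P_out / η = 109318 / 0.913 = 119735 W
I_L = P_in / (√3·V_L·cosφ) = 119735 / (1.732 × 575 × 0.734) = 164 A

164 A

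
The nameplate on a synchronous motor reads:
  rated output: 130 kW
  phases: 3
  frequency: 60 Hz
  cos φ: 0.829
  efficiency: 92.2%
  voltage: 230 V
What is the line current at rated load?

P_out = 130 kW = 130000 W
P_in = P_out / η = 130000 / 0.922 = 140998 W
I_L = P_in / (√3·V_L·cosφ) = 140998 / (1.732 × 230 × 0.829) = 427 A

427 A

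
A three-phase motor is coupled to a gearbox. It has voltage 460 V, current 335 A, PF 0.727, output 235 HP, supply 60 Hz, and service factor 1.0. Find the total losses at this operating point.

18700 W

P_in = √3·V·I·cosφ = 1.732×460×335×0.727 = 194037 W
P_out = 235×746 = 175310 W
Losses = P_in − P_out = 194037 − 175310 = 18727 W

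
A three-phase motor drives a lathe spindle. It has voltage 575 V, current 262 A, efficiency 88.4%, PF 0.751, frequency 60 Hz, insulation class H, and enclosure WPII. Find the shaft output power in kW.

P_in = √3·V·I·cosφ = 1.732 × 575 × 262 × 0.751 = 195955 W
P_out = η·P_in = 0.884 × 195955 = 173224 W

173 kW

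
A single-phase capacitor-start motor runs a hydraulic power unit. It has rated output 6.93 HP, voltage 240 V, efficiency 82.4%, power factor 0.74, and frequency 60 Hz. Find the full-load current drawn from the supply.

35.3 A

P_out = 6.93 × 746 = 5170 W
P_in = P_out / η = 5170 / 0.824 = 6274 W
I = P_in / (V·cosφ) = 6274 / (240 × 0.74) = 35.3 A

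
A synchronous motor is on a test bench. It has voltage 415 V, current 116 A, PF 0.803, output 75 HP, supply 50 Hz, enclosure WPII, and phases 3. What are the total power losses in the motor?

P_in = √3·V·I·cosφ = 1.732×415×116×0.803 = 66953 W
P_out = 75×746 = 55950 W
Losses = P_in − P_out = 66953 − 55950 = 11003 W

11 kW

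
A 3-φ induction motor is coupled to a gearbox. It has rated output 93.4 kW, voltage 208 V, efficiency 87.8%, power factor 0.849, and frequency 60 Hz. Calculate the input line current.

P_out = 93.4 kW = 93400 W
P_in = P_out / η = 93400 / 0.878 = 106378 W
I_L = P_in / (√3·V_L·cosφ) = 106378 / (1.732 × 208 × 0.849) = 348 A

348 A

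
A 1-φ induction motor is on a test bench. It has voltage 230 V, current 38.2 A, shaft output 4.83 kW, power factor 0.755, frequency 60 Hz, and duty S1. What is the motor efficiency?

P_out = 4.83 kW = 4830 W
P_in = V·I·cosφ = 230 × 38.2 × 0.755 = 6633 W
η = P_out / P_in = 4830 / 6633 = 0.728 = 72.8%

72.8 %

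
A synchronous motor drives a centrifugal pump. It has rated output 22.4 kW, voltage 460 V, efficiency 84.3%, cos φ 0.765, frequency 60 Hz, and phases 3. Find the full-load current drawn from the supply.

P_out = 22.4 kW = 22400 W
P_in = P_out / η = 22400 / 0.843 = 26572 W
I_L = P_in / (√3·V_L·cosφ) = 26572 / (1.732 × 460 × 0.765) = 43.6 A

43.6 A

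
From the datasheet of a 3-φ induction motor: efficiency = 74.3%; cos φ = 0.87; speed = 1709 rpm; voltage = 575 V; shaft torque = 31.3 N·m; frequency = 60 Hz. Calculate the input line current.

ω = 2π×1709/60 = 179 rad/s; P_out = τω = 31.3 × 179 = 5603 W
P_in = P_out / η = 5603 / 0.743 = 7541 W
I_L = P_in / (√3·V_L·cosφ) = 7541 / (1.732 × 575 × 0.87) = 8.7 A

8.7 A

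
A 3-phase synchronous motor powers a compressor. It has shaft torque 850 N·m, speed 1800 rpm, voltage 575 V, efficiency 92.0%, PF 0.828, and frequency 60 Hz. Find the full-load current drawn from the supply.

211 A

ω = 2π×1800/60 = 188.5 rad/s; P_out = τω = 850 × 188.5 = 160225 W
P_in = P_out / η = 160225 / 0.920 = 174158 W
I_L = P_in / (√3·V_L·cosφ) = 174158 / (1.732 × 575 × 0.828) = 211 A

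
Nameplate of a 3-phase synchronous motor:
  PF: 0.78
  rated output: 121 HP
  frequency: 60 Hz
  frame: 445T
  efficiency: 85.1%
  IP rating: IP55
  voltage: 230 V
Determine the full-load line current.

P_out = 121 × 746 = 90266 W
P_in = P_out / η = 90266 / 0.851 = 106071 W
I_L = P_in / (√3·V_L·cosφ) = 106071 / (1.732 × 230 × 0.78) = 341 A

341 A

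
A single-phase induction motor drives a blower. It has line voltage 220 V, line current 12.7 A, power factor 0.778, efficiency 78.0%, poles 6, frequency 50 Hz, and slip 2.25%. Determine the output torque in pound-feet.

P_in = V·I·cosφ = 220 × 12.7 × 0.778 = 2174 W
P_out = η·P_in = 0.78 × 2174 = 1696 W
n_s = 120×50/6 = 1000 rpm; n = 1000×(1−0.0225) = 978 rpm
ω = 2π×978/60 = 102.4 rad/s
τ = P_out/ω = 1696/102.4 = 16.56 N·m
In lb·ft: 16.56/1.356 = 12.2 lb·ft

12.2 lb·ft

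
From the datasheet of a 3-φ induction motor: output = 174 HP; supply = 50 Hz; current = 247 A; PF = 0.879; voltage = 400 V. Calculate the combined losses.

P_in = √3·V·I·cosφ = 1.732×400×247×0.879 = 150416 W
P_out = 174×746 = 129804 W
Losses = P_in − P_out = 150416 − 129804 = 20612 W

20600 W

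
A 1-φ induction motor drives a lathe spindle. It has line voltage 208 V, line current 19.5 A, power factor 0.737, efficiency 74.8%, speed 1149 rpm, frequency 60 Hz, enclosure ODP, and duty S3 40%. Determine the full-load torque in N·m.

P_in = V·I·cosφ = 208 × 19.5 × 0.737 = 2989 W
P_out = η·P_in = 0.748 × 2989 = 2236 W
n = 1149 rpm
ω = 2π×1149/60 = 120.3 rad/s
τ = P_out/ω = 2236/120.3 = 18.6 N·m

18.6 N·m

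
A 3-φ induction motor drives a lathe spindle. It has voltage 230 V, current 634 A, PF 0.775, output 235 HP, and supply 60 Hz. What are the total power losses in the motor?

20400 W

P_in = √3·V·I·cosφ = 1.732×230×634×0.775 = 195734 W
P_out = 235×746 = 175310 W
Losses = P_in − P_out = 195734 − 175310 = 20424 W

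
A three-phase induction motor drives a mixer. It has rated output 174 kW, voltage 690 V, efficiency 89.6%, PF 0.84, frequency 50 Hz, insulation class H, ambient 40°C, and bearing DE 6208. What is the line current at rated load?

193 A

P_out = 174 kW = 174000 W
P_in = P_out / η = 174000 / 0.896 = 194196 W
I_L = P_in / (√3·V_L·cosφ) = 194196 / (1.732 × 690 × 0.84) = 193 A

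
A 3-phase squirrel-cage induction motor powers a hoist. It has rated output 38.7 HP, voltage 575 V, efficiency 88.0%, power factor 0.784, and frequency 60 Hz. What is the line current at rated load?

P_out = 38.7 × 746 = 28870 W
P_in = P_out / η = 28870 / 0.880 = 32807 W
I_L = P_in / (√3·V_L·cosφ) = 32807 / (1.732 × 575 × 0.784) = 42 A

42 A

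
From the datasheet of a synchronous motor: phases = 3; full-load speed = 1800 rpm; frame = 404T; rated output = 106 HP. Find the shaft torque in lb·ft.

P_out = 106 × 746 = 79076 W
ω = 2π × 1800/60 = 188.5 rad/s
τ = P_out/ω = 79076/188.5 = 419.5 N·m
In lb·ft: 419.5/1.356 = 309 lb·ft

309 lb·ft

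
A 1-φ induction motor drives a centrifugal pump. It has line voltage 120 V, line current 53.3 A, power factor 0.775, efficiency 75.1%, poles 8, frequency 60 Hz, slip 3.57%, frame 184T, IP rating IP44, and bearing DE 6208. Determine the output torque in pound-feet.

P_in = V·I·cosφ = 120 × 53.3 × 0.775 = 4957 W
P_out = η·P_in = 0.751 × 4957 = 3723 W
n_s = 120×60/8 = 900 rpm; n = 900×(1−0.0357) = 868 rpm
ω = 2π×868/60 = 90.9 rad/s
τ = P_out/ω = 3723/90.9 = 40.96 N·m
In lb·ft: 40.96/1.356 = 30.2 lb·ft

30.2 lb·ft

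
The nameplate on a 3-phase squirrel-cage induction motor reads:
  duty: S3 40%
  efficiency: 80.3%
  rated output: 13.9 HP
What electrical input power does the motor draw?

P_out = 13.9 × 746 = 10369 W
P_in = P_out/η = 10369/0.803 = 12913 W = 12.9 kW

12.9 kW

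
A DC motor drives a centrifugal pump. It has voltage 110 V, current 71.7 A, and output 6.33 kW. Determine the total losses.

1560 W

P_in = V·I = 110×71.7 = 7887 W
P_out = 6330 W
Losses = P_in − P_out = 7887 − 6330 = 1557 W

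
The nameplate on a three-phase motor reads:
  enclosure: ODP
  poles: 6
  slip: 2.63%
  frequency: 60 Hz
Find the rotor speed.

n_s = 120f/p = 120×60/6 = 1200 rpm
n = n_s(1 − s) = 1200 × (1 − 0.0263) = 1168 rpm

1168 rpm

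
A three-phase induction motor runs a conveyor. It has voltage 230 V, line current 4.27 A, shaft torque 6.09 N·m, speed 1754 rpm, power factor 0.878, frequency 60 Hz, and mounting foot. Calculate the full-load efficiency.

ω = 2π × 1754/60 = 183.7 rad/s; P_out = τω = 6.09 × 183.7 = 1119 W
P_in = √3·V_L·I_L·cosφ = 1.732 × 230 × 4.27 × 0.878 = 1493 W
η = P_out / P_in = 1119 / 1493 = 0.749 = 74.9%

74.9 %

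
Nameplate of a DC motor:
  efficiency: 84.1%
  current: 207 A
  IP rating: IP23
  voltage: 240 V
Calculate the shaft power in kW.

41.8 kW

P_in = V·I = 240 × 207 = 49680 W
P_out = η·P_in = 0.841 × 49680 = 41781 W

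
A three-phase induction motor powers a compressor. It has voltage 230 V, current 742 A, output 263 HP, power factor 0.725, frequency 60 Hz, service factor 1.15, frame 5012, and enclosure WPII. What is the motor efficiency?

P_out = 263 × 746 = 196198 W
P_in = √3·V_L·I_L·cosφ = 1.732 × 230 × 742 × 0.725 = 214298 W
η = P_out / P_in = 196198 / 214298 = 0.916 = 91.6%

91.6 %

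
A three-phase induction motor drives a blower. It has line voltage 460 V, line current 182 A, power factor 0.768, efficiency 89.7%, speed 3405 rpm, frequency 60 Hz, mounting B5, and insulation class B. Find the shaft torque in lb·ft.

P_in = √3·V·I·cosφ = 1.732 × 460 × 182 × 0.768 = 111362 W
P_out = η·P_in = 0.897 × 111362 = 99892 W
n = 3405 rpm
ω = 2π×3405/60 = 356.6 rad/s
τ = P_out/ω = 99892/356.6 = 280.1 N·m
In lb·ft: 280.1/1.356 = 207 lb·ft

207 lb·ft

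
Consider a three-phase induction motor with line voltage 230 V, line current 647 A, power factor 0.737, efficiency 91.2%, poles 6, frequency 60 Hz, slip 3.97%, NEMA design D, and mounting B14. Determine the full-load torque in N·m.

1440 N·m

P_in = √3·V·I·cosφ = 1.732 × 230 × 647 × 0.737 = 189954 W
P_out = η·P_in = 0.912 × 189954 = 173238 W
n_s = 120×60/6 = 1200 rpm; n = 1200×(1−0.0397) = 1152 rpm
ω = 2π×1152/60 = 120.6 rad/s
τ = P_out/ω = 173238/120.6 = 1440 N·m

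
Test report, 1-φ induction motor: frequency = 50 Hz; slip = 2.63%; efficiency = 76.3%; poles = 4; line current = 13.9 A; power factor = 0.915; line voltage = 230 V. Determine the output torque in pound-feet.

10.8 lb·ft

P_in = V·I·cosφ = 230 × 13.9 × 0.915 = 2925 W
P_out = η·P_in = 0.763 × 2925 = 2232 W
n_s = 120×50/4 = 1500 rpm; n = 1500×(1−0.0263) = 1461 rpm
ω = 2π×1461/60 = 153 rad/s
τ = P_out/ω = 2232/153 = 14.59 N·m
In lb·ft: 14.59/1.356 = 10.8 lb·ft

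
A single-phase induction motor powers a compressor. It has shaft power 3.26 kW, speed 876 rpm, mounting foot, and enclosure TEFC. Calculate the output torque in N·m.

ω = 2π × 876/60 = 91.73 rad/s
τ = P/ω = 3260/91.73 = 35.5 N·m

35.5 N·m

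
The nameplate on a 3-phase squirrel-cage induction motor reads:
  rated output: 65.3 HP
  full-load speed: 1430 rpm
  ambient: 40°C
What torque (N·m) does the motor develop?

325 N·m

P_out = 65.3 × 746 = 48714 W
ω = 2π × 1430/60 = 149.7 rad/s
τ = P_out/ω = 48714/149.7 = 325 N·m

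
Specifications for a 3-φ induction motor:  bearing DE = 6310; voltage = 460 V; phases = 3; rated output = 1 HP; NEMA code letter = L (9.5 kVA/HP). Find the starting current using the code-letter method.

11.9 A

S_LR = 9.5 × 1 = 9.5 kVA
I_LR = S_LR/(√3·V_L) = 9500/(1.732×460) = 11.9 A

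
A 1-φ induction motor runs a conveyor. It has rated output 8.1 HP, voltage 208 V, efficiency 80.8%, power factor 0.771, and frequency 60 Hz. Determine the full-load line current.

46.6 A

P_out = 8.1 × 746 = 6043 W
P_in = P_out / η = 6043 / 0.808 = 7479 W
I = P_in / (V·cosφ) = 7479 / (208 × 0.771) = 46.6 A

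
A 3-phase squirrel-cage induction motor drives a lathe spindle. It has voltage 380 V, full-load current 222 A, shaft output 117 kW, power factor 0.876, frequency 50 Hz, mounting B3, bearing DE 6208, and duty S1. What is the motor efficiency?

91.4 %

P_out = 117 kW = 117000 W
P_in = √3·V_L·I_L·cosφ = 1.732 × 380 × 222 × 0.876 = 127994 W
η = P_out / P_in = 117000 / 127994 = 0.914 = 91.4%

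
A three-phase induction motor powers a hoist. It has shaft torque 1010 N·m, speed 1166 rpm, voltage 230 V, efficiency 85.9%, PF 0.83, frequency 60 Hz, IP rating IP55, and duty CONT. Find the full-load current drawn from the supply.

434 A

ω = 2π×1166/60 = 122.1 rad/s; P_out = τω = 1010 × 122.1 = 123321 W
P_in = P_out / η = 123321 / 0.859 = 143563 W
I_L = P_in / (√3·V_L·cosφ) = 143563 / (1.732 × 230 × 0.83) = 434 A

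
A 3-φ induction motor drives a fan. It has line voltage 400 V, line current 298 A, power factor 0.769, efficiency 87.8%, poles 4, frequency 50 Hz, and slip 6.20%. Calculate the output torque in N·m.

P_in = √3·V·I·cosφ = 1.732 × 400 × 298 × 0.769 = 158763 W
P_out = η·P_in = 0.878 × 158763 = 139394 W
n_s = 120×50/4 = 1500 rpm; n = 1500×(1−0.062) = 1407 rpm
ω = 2π×1407/60 = 147.3 rad/s
τ = P_out/ω = 139394/147.3 = 946 N·m

946 N·m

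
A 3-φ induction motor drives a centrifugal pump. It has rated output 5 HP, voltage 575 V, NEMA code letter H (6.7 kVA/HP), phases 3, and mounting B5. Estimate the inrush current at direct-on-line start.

S_LR = 6.7 × 5 = 33.5 kVA
I_LR = S_LR/(√3·V_L) = 33500/(1.732×575) = 33.6 A

33.6 A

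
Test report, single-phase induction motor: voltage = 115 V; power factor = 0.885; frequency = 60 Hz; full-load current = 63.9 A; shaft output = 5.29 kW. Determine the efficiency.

P_out = 5.29 kW = 5290 W
P_in = V·I·cosφ = 115 × 63.9 × 0.885 = 6503 W
η = P_out / P_in = 5290 / 6503 = 0.813 = 81.3%

81.3 %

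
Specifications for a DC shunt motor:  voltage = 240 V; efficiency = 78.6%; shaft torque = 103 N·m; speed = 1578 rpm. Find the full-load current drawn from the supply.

ω = 2π×1578/60 = 165.2 rad/s; P_out = τω = 103 × 165.2 = 17016 W
P_in = P_out / η = 17016 / 0.786 = 21649 W
I = P_in / V = 21649 / 240 = 90.2 A

90.2 A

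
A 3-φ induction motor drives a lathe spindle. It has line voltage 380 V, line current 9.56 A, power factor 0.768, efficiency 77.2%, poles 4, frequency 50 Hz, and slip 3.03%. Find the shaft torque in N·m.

P_in = √3·V·I·cosφ = 1.732 × 380 × 9.56 × 0.768 = 4832 W
P_out = η·P_in = 0.772 × 4832 = 3730 W
n_s = 120×50/4 = 1500 rpm; n = 1500×(1−0.0303) = 1455 rpm
ω = 2π×1455/60 = 152.4 rad/s
τ = P_out/ω = 3730/152.4 = 24.5 N·m

24.5 N·m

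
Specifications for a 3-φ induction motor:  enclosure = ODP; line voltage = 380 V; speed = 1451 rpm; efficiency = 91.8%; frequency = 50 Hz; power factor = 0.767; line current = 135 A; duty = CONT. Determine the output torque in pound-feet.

304 lb·ft

P_in = √3·V·I·cosφ = 1.732 × 380 × 135 × 0.767 = 68149 W
P_out = η·P_in = 0.918 × 68149 = 62561 W
n = 1451 rpm
ω = 2π×1451/60 = 151.9 rad/s
τ = P_out/ω = 62561/151.9 = 411.9 N·m
In lb·ft: 411.9/1.356 = 304 lb·ft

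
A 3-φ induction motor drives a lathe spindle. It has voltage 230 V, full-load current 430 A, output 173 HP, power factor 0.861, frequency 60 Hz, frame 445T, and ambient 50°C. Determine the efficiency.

87.5 %

P_out = 173 × 746 = 129058 W
P_in = √3·V_L·I_L·cosφ = 1.732 × 230 × 430 × 0.861 = 147485 W
η = P_out / P_in = 129058 / 147485 = 0.875 = 87.5%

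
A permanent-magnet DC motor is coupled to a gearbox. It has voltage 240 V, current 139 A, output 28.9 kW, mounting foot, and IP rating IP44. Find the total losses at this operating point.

P_in = V·I = 240×139 = 33360 W
P_out = 28900 W
Losses = P_in − P_out = 33360 − 28900 = 4460 W

4.46 kW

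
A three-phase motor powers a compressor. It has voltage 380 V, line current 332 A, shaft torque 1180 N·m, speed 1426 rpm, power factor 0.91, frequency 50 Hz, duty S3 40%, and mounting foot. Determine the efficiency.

88.6 %

ω = 2π × 1426/60 = 149.3 rad/s; P_out = τω = 1180 × 149.3 = 176174 W
P_in = √3·V_L·I_L·cosφ = 1.732 × 380 × 332 × 0.91 = 198843 W
η = P_out / P_in = 176174 / 198843 = 0.886 = 88.6%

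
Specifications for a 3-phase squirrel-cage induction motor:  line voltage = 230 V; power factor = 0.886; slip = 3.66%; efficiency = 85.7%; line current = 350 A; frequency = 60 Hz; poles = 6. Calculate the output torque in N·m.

874 N·m

P_in = √3·V·I·cosφ = 1.732 × 230 × 350 × 0.886 = 123531 W
P_out = η·P_in = 0.857 × 123531 = 105866 W
n_s = 120×60/6 = 1200 rpm; n = 1200×(1−0.0366) = 1156 rpm
ω = 2π×1156/60 = 121.1 rad/s
τ = P_out/ω = 105866/121.1 = 874 N·m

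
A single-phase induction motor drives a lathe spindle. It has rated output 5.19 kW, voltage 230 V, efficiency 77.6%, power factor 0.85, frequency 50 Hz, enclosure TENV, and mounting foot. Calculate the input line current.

34.2 A

P_out = 5.19 kW = 5190 W
P_in = P_out / η = 5190 / 0.776 = 6688 W
I = P_in / (V·cosφ) = 6688 / (230 × 0.85) = 34.2 A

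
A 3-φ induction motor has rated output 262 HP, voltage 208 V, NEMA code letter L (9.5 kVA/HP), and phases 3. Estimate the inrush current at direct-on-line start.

6910 A

S_LR = 9.5 × 262 = 2489 kVA
I_LR = S_LR/(√3·V_L) = 2489000/(1.732×208) = 6910 A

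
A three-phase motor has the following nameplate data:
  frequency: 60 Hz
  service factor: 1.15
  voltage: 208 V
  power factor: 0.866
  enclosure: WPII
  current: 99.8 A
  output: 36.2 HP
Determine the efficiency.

P_out = 36.2 × 746 = 27005 W
P_in = √3·V_L·I_L·cosφ = 1.732 × 208 × 99.8 × 0.866 = 31136 W
η = P_out / P_in = 27005 / 31136 = 0.867 = 86.7%

86.7 %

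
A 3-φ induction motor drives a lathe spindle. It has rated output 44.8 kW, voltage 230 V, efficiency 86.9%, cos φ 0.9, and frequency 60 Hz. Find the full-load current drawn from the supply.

144 A

P_out = 44.8 kW = 44800 W
P_in = P_out / η = 44800 / 0.869 = 51554 W
I_L = P_in / (√3·V_L·cosφ) = 51554 / (1.732 × 230 × 0.9) = 144 A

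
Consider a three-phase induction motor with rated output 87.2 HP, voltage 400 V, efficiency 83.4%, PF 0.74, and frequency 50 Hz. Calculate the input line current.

152 A

P_out = 87.2 × 746 = 65051 W
P_in = P_out / η = 65051 / 0.834 = 77999 W
I_L = P_in / (√3·V_L·cosφ) = 77999 / (1.732 × 400 × 0.74) = 152 A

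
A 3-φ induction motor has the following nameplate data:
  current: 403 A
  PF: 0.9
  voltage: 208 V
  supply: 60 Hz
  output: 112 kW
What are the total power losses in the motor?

P_in = √3·V·I·cosφ = 1.732×208×403×0.9 = 130665 W
P_out = 112000 W
Losses = P_in − P_out = 130665 − 112000 = 18665 W

18.7 kW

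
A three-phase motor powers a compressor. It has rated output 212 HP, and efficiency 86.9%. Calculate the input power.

182 kW

P_out = 212 × 746 = 158152 W
P_in = P_out/η = 158152/0.869 = 181993 W = 182 kW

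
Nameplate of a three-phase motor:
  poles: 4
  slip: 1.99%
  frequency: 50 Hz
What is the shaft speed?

1470 rpm

n_s = 120f/p = 120×50/4 = 1500 rpm
n = n_s(1 − s) = 1500 × (1 − 0.0199) = 1470 rpm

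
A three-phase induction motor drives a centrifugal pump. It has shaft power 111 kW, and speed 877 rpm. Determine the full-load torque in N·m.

ω = 2π × 877/60 = 91.84 rad/s
τ = P/ω = 111000/91.84 = 1210 N·m

1210 N·m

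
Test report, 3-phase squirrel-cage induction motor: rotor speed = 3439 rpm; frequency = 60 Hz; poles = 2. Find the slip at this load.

4.47 %

n_s = 120f/p = 120×60/2 = 3600 rpm
s = (n_s − n)/n_s = (3600 − 3439)/3600 = 0.0447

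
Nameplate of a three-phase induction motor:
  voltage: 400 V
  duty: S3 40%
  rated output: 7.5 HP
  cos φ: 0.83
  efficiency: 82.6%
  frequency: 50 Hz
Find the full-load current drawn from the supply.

11.8 A

P_out = 7.5 × 746 = 5595 W
P_in = P_out / η = 5595 / 0.826 = 6774 W
I_L = P_in / (√3·V_L·cosφ) = 6774 / (1.732 × 400 × 0.83) = 11.8 A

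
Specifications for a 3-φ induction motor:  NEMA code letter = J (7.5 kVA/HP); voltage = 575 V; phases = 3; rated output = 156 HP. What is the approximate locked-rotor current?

1170 A

S_LR = 7.5 × 156 = 1170 kVA
I_LR = S_LR/(√3·V_L) = 1170000/(1.732×575) = 1170 A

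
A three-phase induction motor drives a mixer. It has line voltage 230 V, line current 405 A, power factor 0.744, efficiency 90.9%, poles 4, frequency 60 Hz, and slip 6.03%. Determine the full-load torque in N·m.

P_in = √3·V·I·cosφ = 1.732 × 230 × 405 × 0.744 = 120034 W
P_out = η·P_in = 0.909 × 120034 = 109111 W
n_s = 120×60/4 = 1800 rpm; n = 1800×(1−0.0603) = 1691 rpm
ω = 2π×1691/60 = 177.1 rad/s
τ = P_out/ω = 109111/177.1 = 616 N·m

616 N·m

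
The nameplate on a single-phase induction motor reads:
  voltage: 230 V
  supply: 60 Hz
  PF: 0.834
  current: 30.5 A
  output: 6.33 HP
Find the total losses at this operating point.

1130 W

P_in = V·I·cosφ = 230×30.5×0.834 = 5851 W
P_out = 6.33×746 = 4722 W
Losses = P_in − P_out = 5851 − 4722 = 1129 W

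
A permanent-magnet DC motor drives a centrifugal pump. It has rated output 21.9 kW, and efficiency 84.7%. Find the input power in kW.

P_out = 21900 W
P_in = P_out/η = 21900/0.847 = 25856 W = 25.9 kW

25.9 kW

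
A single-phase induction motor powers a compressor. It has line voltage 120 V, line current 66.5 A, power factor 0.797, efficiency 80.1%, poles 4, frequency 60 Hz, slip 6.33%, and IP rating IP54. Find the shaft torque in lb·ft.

21.3 lb·ft

P_in = V·I·cosφ = 120 × 66.5 × 0.797 = 6360 W
P_out = η·P_in = 0.801 × 6360 = 5094 W
n_s = 120×60/4 = 1800 rpm; n = 1800×(1−0.0633) = 1686 rpm
ω = 2π×1686/60 = 176.6 rad/s
τ = P_out/ω = 5094/176.6 = 28.84 N·m
In lb·ft: 28.84/1.356 = 21.3 lb·ft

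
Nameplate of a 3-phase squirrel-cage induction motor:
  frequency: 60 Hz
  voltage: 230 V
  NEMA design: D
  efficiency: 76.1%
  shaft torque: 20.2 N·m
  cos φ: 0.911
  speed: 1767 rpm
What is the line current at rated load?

13.5 A

ω = 2π×1767/60 = 185 rad/s; P_out = τω = 20.2 × 185 = 3737 W
P_in = P_out / η = 3737 / 0.761 = 4911 W
I_L = P_in / (√3·V_L·cosφ) = 4911 / (1.732 × 230 × 0.911) = 13.5 A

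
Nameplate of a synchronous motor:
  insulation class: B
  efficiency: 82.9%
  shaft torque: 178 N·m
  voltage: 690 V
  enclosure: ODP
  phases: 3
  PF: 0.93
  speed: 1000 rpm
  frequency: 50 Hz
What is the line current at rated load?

20.2 A

ω = 2π×1000/60 = 104.7 rad/s; P_out = τω = 178 × 104.7 = 18637 W
P_in = P_out / η = 18637 / 0.829 = 22481 W
I_L = P_in / (√3·V_L·cosφ) = 22481 / (1.732 × 690 × 0.93) = 20.2 A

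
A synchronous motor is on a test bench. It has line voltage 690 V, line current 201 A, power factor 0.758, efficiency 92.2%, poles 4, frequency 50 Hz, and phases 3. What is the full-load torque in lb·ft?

788 lb·ft

P_in = √3·V·I·cosφ = 1.732 × 690 × 201 × 0.758 = 182080 W
P_out = η·P_in = 0.922 × 182080 = 167878 W
n = n_s = 120×50/4 = 1500 rpm (synchronous)
ω = 2π×1500/60 = 157.1 rad/s
τ = P_out/ω = 167878/157.1 = 1069 N·m
In lb·ft: 1069/1.356 = 788 lb·ft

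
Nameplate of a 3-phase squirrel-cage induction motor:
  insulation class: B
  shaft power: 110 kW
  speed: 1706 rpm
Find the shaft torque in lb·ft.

ω = 2π × 1706/60 = 178.7 rad/s
τ = P/ω = 110000/178.7 = 615.6 N·m
In lb·ft: 615.6/1.356 = 454 lb·ft

454 lb·ft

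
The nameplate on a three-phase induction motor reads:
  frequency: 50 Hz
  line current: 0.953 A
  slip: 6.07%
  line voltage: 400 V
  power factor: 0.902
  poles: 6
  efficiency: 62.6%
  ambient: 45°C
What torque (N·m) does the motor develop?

P_in = √3·V·I·cosφ = 1.732 × 400 × 0.953 × 0.902 = 596 W
P_out = η·P_in = 0.626 × 596 = 373 W
n_s = 120×50/6 = 1000 rpm; n = 1000×(1−0.0607) = 939 rpm
ω = 2π×939/60 = 98.33 rad/s
τ = P_out/ω = 373/98.33 = 3.79 N·m

3.79 N·m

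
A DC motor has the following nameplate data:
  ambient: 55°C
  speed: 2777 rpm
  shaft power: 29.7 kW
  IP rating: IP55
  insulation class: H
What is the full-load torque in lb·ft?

75.3 lb·ft

ω = 2π × 2777/60 = 290.8 rad/s
τ = P/ω = 29700/290.8 = 102.1 N·m
In lb·ft: 102.1/1.356 = 75.3 lb·ft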